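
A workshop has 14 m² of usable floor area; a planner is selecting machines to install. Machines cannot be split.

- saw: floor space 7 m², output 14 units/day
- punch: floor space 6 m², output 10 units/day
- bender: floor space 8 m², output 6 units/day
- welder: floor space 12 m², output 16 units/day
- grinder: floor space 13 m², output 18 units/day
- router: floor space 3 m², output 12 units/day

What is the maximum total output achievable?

saw + router: floor space 7 + 3 = 10 ≤ 14, output 14 + 12 = 26.
saw + punch: floor space 7 + 6 = 13 ≤ 14, output 14 + 10 = 24.
punch + router: floor space 6 + 3 = 9 ≤ 14, output 10 + 12 = 22.
Best is saw and router with total output 26.

26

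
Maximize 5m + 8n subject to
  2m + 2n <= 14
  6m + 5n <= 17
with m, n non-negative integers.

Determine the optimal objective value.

24

(m,n)=(0,3) is feasible, giving 24.
(m,n)=(1,2) is feasible, giving 21.
(m,n)=(0,2) is feasible, giving 16.
No feasible integer point exceeds 24.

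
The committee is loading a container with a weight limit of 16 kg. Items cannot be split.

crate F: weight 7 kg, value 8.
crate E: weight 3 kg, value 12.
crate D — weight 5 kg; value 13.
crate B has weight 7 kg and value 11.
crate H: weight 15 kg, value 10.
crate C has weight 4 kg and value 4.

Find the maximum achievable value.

36

crate F + crate E + crate D: weight 7 + 3 + 5 = 15 ≤ 16, value 8 + 12 + 13 = 33.
crate E + crate D + crate B: weight 3 + 5 + 7 = 15 ≤ 16, value 12 + 13 + 11 = 36.
Best is crate E, crate D, and crate B with total value 36.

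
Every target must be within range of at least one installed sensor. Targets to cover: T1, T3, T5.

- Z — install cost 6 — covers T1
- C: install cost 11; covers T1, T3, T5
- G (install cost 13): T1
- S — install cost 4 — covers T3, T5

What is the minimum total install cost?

Choose Z and S: together they cover T1, T3, T5 — every target.
Total install cost: 6 + 4 = 10.

10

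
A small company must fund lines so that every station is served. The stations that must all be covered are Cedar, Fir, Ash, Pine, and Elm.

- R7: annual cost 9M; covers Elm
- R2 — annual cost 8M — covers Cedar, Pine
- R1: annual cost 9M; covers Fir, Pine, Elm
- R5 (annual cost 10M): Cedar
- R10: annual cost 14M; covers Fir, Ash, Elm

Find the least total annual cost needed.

The greedy cost-per-new-station heuristic would pick R1, R2, and R10 for 31, but a cheaper cover exists.
Choose R2 and R10: together they cover Cedar, Fir, Ash, Pine, Elm — every station.
Total annual cost: 8 + 14 = 22.
No cover costs less than 22.

22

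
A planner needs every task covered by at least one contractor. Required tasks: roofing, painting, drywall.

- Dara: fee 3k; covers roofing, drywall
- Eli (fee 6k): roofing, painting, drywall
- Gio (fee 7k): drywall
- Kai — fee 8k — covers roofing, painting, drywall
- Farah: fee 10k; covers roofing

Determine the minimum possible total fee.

The greedy cost-per-new-task heuristic would pick Dara and Eli for 9, but a cheaper cover exists.
Eli alone covers roofing, painting, drywall — every task.
Total fee: 6.
No cover costs less than 6.

6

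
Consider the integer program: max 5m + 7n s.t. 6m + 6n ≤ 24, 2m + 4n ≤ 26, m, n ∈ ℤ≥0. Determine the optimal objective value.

(m,n)=(0,4): 6·0+6·4=24≤24, 2·0+4·4=16≤26, objective 28.
(m,n)=(1,3): 6·1+6·3=24≤24, 2·1+4·3=14≤26, objective 26.
No feasible integer point exceeds 28.

28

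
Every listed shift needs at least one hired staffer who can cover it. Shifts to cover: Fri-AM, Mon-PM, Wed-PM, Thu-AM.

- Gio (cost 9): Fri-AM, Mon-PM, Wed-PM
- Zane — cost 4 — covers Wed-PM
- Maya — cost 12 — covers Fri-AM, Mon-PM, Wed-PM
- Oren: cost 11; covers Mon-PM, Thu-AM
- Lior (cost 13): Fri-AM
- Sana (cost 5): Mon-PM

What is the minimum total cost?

20

This is an integer covering problem.
Choose Gio and Oren: together they cover Fri-AM, Mon-PM, Wed-PM, Thu-AM — every shift.
Total cost: 9 + 11 = 20.
No cover costs less than 20.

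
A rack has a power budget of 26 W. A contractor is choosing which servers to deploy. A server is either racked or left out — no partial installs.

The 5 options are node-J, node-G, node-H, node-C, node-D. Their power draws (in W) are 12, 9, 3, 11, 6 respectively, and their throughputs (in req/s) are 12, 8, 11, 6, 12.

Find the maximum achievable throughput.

Take node-J, node-H, and node-D: power draw 12 + 3 + 6 = 21 ≤ 26, throughput 12 + 11 + 12 = 35.
No other feasible combination does better.

35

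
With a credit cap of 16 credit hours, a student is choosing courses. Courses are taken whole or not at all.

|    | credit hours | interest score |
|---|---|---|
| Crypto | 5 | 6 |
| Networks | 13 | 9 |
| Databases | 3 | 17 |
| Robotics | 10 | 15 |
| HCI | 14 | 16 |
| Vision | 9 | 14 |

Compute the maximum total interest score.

32

Allowing fractional choices, the relaxed optimum would be about 37.0, but courses are indivisible.
Databases + Vision: credit hours 3 + 9 = 12 ≤ 16, interest score 17 + 14 = 31.
Networks + Databases: credit hours 13 + 3 = 16 ≤ 16, interest score 9 + 17 = 26.
Databases + Robotics: credit hours 3 + 10 = 13 ≤ 16, interest score 17 + 15 = 32.
Best is Databases and Robotics with total interest score 32.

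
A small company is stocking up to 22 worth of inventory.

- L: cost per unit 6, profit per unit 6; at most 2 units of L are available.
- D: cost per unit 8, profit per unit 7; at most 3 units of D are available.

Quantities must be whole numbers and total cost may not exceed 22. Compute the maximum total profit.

20

L has the best ratio (6/6); taking only L gives at most 2×6 = 12 (stopped by the supply cap of 2).
Mixing does better — 1×L and 2×D: cost 22 ≤ 22, profit 1·6 + 2·7 = 20.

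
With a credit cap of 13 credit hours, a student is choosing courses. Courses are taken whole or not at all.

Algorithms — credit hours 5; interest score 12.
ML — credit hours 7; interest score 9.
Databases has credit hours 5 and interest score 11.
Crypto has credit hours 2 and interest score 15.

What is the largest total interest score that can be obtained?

Allowing fractional choices, the relaxed optimum would be about 39.3, but courses are indivisible.
Algorithms + Databases + Crypto: credit hours 5 + 5 + 2 = 12 ≤ 13, interest score 12 + 11 + 15 = 38.
Algorithms + Crypto: credit hours 5 + 2 = 7 ≤ 13, interest score 12 + 15 = 27.
Databases + Crypto: credit hours 5 + 2 = 7 ≤ 13, interest score 11 + 15 = 26.
Best is Algorithms, Databases, and Crypto with total interest score 38.

38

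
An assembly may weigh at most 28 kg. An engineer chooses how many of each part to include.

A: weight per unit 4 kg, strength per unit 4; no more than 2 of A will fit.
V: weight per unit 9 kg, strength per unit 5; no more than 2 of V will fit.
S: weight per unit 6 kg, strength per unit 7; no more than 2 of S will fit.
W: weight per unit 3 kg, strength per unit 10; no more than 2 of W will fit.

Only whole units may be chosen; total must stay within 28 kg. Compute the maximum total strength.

Take 2×A, 2×S, and 2×W: weight 26 ≤ 28, strength 2·4 + 2·7 + 2·10 = 42.
W has the best ratio (10/3) and is taken to its limit of 2; remaining capacity is filled optimally with the others.

42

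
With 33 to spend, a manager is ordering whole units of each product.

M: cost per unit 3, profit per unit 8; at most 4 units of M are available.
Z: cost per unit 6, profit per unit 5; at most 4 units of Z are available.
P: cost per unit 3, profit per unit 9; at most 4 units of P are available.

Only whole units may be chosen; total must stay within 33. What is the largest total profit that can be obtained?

P has the best ratio (9/3); taking only P gives at most 4×9 = 36 (stopped by the supply cap of 4).
Mixing does better — 4×M, 1×Z, and 4×P: cost 30 ≤ 33, profit 4·8 + 1·5 + 4·9 = 73.

73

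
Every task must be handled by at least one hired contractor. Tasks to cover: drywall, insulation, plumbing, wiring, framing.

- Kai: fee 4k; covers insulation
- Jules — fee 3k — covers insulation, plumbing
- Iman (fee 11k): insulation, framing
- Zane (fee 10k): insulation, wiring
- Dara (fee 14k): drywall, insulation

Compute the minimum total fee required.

38

Choose Jules, Iman, Zane, and Dara: together they cover drywall, insulation, plumbing, wiring, framing — every task.
Total fee: 3 + 11 + 10 + 14 = 38.
No cover costs less than 38.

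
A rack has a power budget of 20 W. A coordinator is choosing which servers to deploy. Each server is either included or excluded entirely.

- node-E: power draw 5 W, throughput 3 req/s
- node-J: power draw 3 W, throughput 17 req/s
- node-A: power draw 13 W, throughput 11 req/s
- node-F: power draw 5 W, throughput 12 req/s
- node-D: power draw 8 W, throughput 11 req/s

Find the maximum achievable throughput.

Take node-J, node-F, and node-D: power draw 3 + 5 + 8 = 16 ≤ 20, throughput 17 + 12 + 11 = 40.
No other feasible combination does better.

40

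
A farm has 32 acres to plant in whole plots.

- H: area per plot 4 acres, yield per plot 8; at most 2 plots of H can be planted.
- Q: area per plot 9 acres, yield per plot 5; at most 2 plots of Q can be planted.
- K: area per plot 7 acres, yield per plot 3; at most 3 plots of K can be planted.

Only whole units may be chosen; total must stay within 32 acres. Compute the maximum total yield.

This is a bounded integer knapsack.
Take 2×H, 1×Q, and 2×K: area 31 ≤ 32, yield 2·8 + 1·5 + 2·3 = 27.
H has the best ratio (8/4) and is taken to its limit of 2; remaining capacity is filled optimally with the others.

27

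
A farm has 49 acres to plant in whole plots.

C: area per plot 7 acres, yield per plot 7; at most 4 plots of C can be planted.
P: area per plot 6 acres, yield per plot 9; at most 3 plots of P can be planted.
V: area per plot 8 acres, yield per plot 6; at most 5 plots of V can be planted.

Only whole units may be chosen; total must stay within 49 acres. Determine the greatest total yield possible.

This is a bounded integer knapsack.
Take 4×C and 3×P: area 46 ≤ 49, yield 4·7 + 3·9 = 55.
P has the best ratio (9/6) and is taken to its limit of 3; remaining capacity is filled optimally with the others.

55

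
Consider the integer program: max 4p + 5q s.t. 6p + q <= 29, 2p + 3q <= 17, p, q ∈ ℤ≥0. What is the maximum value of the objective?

(p,q)=(4,3) is feasible, giving 31.
(p,q)=(3,3) is feasible, giving 27.
(p,q)=(4,2) is feasible, giving 26.
(p,q)=(3,2) is feasible, giving 22.
Maximum is 31 at (p,q)=(4,3).

31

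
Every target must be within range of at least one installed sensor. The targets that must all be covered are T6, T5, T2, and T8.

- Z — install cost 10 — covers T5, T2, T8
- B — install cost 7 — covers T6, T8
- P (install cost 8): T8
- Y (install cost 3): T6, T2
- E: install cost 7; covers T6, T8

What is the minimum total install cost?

Choose Z and Y: together they cover T6, T5, T2, T8 — every target.
Total install cost: 10 + 3 = 13.
No cover costs less than 13.

13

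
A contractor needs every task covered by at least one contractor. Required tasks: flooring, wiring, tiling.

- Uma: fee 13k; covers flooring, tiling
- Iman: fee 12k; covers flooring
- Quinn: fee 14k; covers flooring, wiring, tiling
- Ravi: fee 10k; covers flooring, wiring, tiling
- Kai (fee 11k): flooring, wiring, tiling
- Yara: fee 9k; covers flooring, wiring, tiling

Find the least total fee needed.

Yara alone covers flooring, wiring, tiling — every task.
Total fee: 9.

9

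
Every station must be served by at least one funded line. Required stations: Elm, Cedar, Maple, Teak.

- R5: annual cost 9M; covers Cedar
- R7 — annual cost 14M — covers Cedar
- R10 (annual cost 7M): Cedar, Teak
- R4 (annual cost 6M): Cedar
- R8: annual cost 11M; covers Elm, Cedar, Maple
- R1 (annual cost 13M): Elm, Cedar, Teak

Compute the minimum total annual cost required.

Choose R10 and R8: together they cover Elm, Cedar, Maple, Teak — every station.
Total annual cost: 7 + 11 = 18.
No cover costs less than 18.

18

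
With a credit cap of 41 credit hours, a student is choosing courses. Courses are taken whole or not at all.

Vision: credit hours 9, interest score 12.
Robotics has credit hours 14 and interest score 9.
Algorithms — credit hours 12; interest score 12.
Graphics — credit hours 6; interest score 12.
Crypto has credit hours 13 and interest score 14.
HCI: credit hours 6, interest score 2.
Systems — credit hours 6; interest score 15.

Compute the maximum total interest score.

55

Treat it as a binary knapsack problem.
Algorithms + Graphics + Crypto + Systems: credit hours 12 + 6 + 13 + 6 = 37 ≤ 41, interest score 12 + 12 + 14 + 15 = 53.
Vision + Graphics + Crypto + HCI + Systems: credit hours 9 + 6 + 13 + 6 + 6 = 40 ≤ 41, interest score 12 + 12 + 14 + 2 + 15 = 55.
Vision + Graphics + Crypto + Systems: credit hours 9 + 6 + 13 + 6 = 34 ≤ 41, interest score 12 + 12 + 14 + 15 = 53.
Best is Vision, Graphics, Crypto, HCI, and Systems with total interest score 55.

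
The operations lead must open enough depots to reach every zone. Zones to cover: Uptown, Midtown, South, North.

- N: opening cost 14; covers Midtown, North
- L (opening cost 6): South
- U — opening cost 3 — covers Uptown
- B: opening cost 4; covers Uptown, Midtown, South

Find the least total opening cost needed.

Choose N and B: together they cover Uptown, Midtown, South, North — every zone.
Total opening cost: 14 + 4 = 18.
No cover costs less than 18.

18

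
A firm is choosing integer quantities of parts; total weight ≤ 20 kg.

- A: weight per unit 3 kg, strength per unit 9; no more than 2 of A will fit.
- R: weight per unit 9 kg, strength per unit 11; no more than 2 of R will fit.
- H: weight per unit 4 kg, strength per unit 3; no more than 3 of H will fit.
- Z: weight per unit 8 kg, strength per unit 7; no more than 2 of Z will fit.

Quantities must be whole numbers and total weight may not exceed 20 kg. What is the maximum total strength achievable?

32

Take 2×A, 1×R, and 1×H: weight 19 ≤ 20, strength 2·9 + 1·11 + 1·3 = 32.
A has the best ratio (9/3) and is taken to its limit of 2; remaining capacity is filled optimally with the others.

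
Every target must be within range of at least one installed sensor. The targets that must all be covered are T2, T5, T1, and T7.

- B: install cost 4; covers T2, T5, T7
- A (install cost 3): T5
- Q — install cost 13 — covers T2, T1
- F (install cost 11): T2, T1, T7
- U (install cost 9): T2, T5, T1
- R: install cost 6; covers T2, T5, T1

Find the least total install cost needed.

10

This is a weighted set-cover instance.
Choose B and R: together they cover T2, T5, T1, T7 — every target.
Total install cost: 4 + 6 = 10.
No cover costs less than 10.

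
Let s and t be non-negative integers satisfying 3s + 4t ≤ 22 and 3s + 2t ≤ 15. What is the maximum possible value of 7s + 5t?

(s,t)=(3,3) is feasible, giving 36.
(s,t)=(2,4) is feasible, giving 34.
No feasible integer point exceeds 36.

36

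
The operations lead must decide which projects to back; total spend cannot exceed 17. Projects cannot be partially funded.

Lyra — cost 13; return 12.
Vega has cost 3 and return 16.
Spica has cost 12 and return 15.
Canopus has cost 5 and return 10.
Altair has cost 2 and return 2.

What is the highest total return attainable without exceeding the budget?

Vega + Spica: cost 3 + 12 = 15 ≤ 17, return 16 + 15 = 31.
Vega + Spica + Altair: cost 3 + 12 + 2 = 17 ≤ 17, return 16 + 15 + 2 = 33.
Best is Vega, Spica, and Altair with total return 33.

33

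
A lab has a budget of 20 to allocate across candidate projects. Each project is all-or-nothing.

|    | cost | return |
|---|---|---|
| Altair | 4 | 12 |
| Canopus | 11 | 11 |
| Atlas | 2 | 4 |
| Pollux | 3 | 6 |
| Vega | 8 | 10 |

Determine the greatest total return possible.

Take Altair, Canopus, Atlas, and Pollux: cost 4 + 11 + 2 + 3 = 20 ≤ 20, return 12 + 11 + 4 + 6 = 33.
No other feasible combination does better.

33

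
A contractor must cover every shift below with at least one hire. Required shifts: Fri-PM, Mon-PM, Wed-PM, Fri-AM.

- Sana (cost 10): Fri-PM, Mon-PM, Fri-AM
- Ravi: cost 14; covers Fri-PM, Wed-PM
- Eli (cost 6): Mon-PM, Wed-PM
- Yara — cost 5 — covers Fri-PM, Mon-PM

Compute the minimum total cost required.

The greedy cost-per-new-shift heuristic would pick Yara, Eli, and Sana for 21, but a cheaper cover exists.
Choose Sana and Eli: together they cover Fri-PM, Mon-PM, Wed-PM, Fri-AM — every shift.
Total cost: 10 + 6 = 16.
No cover costs less than 16.

16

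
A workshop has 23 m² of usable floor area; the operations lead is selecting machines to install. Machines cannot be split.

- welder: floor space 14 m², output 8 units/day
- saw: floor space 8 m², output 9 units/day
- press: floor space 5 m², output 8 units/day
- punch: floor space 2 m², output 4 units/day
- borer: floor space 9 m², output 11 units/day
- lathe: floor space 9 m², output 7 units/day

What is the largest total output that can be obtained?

28

Take saw, press, and borer: floor space 8 + 5 + 9 = 22 ≤ 23, output 9 + 8 + 11 = 28.
No other feasible combination does better.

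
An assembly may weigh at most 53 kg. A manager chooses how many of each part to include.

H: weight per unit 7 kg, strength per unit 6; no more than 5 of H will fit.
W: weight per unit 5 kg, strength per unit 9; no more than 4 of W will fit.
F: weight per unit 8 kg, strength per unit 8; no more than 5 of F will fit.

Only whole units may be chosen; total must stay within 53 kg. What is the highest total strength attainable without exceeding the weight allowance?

This is a bounded integer knapsack.
W has the best ratio (9/5); taking only W gives at most 4×9 = 36 (stopped by the supply cap of 4).
Mixing does better — 4×W and 4×F: weight 52 ≤ 53, strength 4·9 + 4·8 = 68.

68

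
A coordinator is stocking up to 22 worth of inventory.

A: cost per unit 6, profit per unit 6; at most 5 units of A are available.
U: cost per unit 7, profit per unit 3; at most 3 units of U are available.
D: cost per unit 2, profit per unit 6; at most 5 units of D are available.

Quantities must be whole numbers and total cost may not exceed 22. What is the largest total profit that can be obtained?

This is a bounded integer knapsack.
2×A and 5×D: cost 22 ≤ 22, profit 2·6 + 5·6 = 42.
1×A and 5×D: cost 16 ≤ 22, profit 1·6 + 5·6 = 36.
Best is 42.

42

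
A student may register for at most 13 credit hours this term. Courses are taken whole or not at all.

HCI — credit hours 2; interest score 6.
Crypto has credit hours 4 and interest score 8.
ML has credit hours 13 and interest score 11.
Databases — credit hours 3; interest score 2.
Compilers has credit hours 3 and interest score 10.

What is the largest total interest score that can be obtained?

HCI + Crypto + Databases + Compilers: credit hours 2 + 4 + 3 + 3 = 12 ≤ 13, interest score 6 + 8 + 2 + 10 = 26.
Crypto + Databases + Compilers: credit hours 4 + 3 + 3 = 10 ≤ 13, interest score 8 + 2 + 10 = 20.
HCI + Crypto + Compilers: credit hours 2 + 4 + 3 = 9 ≤ 13, interest score 6 + 8 + 10 = 24.
Best is HCI, Crypto, Databases, and Compilers with total interest score 26.

26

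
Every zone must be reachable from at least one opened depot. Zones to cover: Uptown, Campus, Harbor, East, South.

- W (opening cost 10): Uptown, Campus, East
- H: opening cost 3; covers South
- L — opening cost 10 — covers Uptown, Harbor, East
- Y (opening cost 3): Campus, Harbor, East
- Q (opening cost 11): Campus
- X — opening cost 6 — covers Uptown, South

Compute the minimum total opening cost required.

9

The greedy cost-per-new-zone heuristic would pick Y, H, and X for 12, but a cheaper cover exists.
Choose Y and X: together they cover Uptown, Campus, Harbor, East, South — every zone.
Total opening cost: 3 + 6 = 9.
No cover costs less than 9.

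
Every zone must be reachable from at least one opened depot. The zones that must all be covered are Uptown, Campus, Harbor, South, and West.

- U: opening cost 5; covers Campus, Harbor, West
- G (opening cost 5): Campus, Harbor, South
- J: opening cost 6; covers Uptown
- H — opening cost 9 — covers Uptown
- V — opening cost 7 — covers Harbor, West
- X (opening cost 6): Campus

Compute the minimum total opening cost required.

Choose U, G, and J: together they cover Uptown, Campus, Harbor, South, West — every zone.
Total opening cost: 5 + 5 + 6 = 16.

16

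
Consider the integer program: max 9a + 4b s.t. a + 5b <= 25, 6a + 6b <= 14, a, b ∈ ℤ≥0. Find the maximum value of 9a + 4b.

Relaxing integrality, the LP optimum is 21.00 at (a,b) = (2.33, 0), which is not an integer point.
(a,b)=(2,0): 1·2+5·0=2≤25, 6·2+6·0=12≤14, objective 18.
(a,b)=(1,1): 1·1+5·1=6≤25, 6·1+6·1=12≤14, objective 13.
No feasible integer point exceeds 18.

18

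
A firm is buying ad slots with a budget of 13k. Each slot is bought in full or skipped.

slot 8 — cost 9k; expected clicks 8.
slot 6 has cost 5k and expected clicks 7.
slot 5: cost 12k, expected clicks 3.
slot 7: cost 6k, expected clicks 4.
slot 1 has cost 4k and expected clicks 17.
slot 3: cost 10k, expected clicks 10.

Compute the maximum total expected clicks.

Allowing fractional choices, the relaxed optimum would be about 28.0, but ad slots are indivisible.
slot 8 + slot 1: cost 9 + 4 = 13 ≤ 13, expected clicks 8 + 17 = 25.
slot 6 + slot 1: cost 5 + 4 = 9 ≤ 13, expected clicks 7 + 17 = 24.
Best is slot 8 and slot 1 with total expected clicks 25.

25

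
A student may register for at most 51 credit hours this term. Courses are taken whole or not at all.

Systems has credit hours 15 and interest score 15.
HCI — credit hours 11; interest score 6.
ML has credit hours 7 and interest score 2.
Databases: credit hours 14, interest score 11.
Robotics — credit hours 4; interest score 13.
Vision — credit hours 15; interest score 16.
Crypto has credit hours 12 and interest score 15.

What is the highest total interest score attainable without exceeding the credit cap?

Treat it as a binary knapsack problem.
Systems + Robotics + Vision + Crypto: credit hours 15 + 4 + 15 + 12 = 46 ≤ 51, interest score 15 + 13 + 16 + 15 = 59.
Systems + Databases + Robotics + Vision: credit hours 15 + 14 + 4 + 15 = 48 ≤ 51, interest score 15 + 11 + 13 + 16 = 55.
Databases + Robotics + Vision + Crypto: credit hours 14 + 4 + 15 + 12 = 45 ≤ 51, interest score 11 + 13 + 16 + 15 = 55.
Best is Systems, Robotics, Vision, and Crypto with total interest score 59.

59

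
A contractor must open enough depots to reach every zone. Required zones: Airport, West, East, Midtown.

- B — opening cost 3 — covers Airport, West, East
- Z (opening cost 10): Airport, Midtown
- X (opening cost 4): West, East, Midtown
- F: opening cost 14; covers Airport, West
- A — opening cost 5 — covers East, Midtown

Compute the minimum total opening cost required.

7

Choose B and X: together they cover Airport, West, East, Midtown — every zone.
Total opening cost: 3 + 4 = 7.
No cover costs less than 7.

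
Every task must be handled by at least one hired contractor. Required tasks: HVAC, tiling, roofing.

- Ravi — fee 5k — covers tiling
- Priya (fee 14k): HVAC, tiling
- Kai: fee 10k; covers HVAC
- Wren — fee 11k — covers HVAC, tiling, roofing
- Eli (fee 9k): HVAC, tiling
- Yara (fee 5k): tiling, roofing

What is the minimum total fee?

The greedy cost-per-new-task heuristic would pick Yara and Eli for 14, but a cheaper cover exists.
Wren alone covers HVAC, tiling, roofing — every task.
Total fee: 11.
No cover costs less than 11.

11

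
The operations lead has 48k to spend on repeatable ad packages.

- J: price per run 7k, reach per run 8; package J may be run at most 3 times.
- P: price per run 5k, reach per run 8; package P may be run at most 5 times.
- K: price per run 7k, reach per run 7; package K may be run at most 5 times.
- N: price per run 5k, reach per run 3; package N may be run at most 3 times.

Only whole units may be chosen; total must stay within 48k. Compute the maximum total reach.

3×J and 5×P: price 46 ≤ 48, reach 3·8 + 5·8 = 64.
2×J, 5×P, and 1×K: price 46 ≤ 48, reach 2·8 + 5·8 + 1·7 = 63.
Best is 64.

64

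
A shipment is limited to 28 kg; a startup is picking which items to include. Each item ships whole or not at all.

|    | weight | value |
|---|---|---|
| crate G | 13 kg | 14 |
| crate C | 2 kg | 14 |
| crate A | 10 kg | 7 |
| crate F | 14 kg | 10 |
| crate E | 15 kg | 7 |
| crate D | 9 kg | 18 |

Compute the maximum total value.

46

Take crate G, crate C, and crate D: weight 13 + 2 + 9 = 24 ≤ 28, value 14 + 14 + 18 = 46.
No other feasible combination does better.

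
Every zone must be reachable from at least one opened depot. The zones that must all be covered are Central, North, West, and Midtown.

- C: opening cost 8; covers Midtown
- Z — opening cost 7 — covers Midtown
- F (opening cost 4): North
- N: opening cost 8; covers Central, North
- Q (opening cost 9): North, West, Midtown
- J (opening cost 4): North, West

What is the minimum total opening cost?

Choose N and Q: together they cover Central, North, West, Midtown — every zone.
Total opening cost: 8 + 9 = 17.

17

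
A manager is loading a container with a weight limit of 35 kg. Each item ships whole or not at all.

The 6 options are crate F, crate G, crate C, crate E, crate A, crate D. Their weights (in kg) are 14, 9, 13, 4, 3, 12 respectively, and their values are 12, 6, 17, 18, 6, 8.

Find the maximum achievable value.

53

Allowing fractional choices, the relaxed optimum would be about 53.7, but items are indivisible.
crate F + crate C + crate E + crate A: weight 14 + 13 + 4 + 3 = 34 ≤ 35, value 12 + 17 + 18 + 6 = 53.
crate C + crate E + crate A + crate D: weight 13 + 4 + 3 + 12 = 32 ≤ 35, value 17 + 18 + 6 + 8 = 49.
crate G + crate C + crate E + crate A: weight 9 + 13 + 4 + 3 = 29 ≤ 35, value 6 + 17 + 18 + 6 = 47.
Best is crate F, crate C, crate E, and crate A with total value 53.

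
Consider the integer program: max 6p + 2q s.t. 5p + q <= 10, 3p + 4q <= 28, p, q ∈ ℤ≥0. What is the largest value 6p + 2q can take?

16

(p,q)=(1,5): 5·1+1·5=10≤10, 3·1+4·5=23≤28, objective 16.
(p,q)=(0,7): 5·0+1·7=7≤10, 3·0+4·7=28≤28, objective 14.
No feasible integer point exceeds 16.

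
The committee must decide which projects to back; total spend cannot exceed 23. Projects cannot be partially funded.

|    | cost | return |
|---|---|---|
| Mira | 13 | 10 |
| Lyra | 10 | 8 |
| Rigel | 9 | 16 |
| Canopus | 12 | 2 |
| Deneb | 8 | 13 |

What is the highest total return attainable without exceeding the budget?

Allowing fractional choices, the relaxed optimum would be about 33.8, but projects are indivisible.
Rigel + Deneb: cost 9 + 8 = 17 ≤ 23, return 16 + 13 = 29.
Mira + Rigel: cost 13 + 9 = 22 ≤ 23, return 10 + 16 = 26.
Lyra + Rigel: cost 10 + 9 = 19 ≤ 23, return 8 + 16 = 24.
Best is Rigel and Deneb with total return 29.

29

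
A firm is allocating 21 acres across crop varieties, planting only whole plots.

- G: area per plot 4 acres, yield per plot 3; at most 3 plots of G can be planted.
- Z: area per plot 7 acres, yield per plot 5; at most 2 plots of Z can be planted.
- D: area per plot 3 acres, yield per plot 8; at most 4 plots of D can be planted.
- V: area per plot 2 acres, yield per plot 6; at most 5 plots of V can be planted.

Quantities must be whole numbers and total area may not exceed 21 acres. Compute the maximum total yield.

V has the best ratio (6/2); taking only V gives at most 5×6 = 30 (stopped by the supply cap of 5).
Mixing does better — 4×D and 4×V: area 20 ≤ 21, yield 4·8 + 4·6 = 56.

56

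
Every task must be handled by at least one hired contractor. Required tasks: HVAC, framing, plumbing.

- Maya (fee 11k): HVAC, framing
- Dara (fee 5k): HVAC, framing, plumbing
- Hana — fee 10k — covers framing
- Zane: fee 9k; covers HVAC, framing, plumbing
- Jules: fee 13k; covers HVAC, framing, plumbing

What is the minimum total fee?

Dara alone covers HVAC, framing, plumbing — every task.
Total fee: 5.
No cover costs less than 5.

5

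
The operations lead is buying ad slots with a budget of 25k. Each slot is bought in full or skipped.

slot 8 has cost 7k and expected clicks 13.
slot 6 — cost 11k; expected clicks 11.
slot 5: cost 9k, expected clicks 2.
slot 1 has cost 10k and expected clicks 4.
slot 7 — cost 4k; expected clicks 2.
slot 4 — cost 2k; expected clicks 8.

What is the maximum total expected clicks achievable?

slot 8 + slot 6 + slot 7 + slot 4: cost 7 + 11 + 4 + 2 = 24 ≤ 25, expected clicks 13 + 11 + 2 + 8 = 34.
slot 8 + slot 6 + slot 4: cost 7 + 11 + 2 = 20 ≤ 25, expected clicks 13 + 11 + 8 = 32.
Best is slot 8, slot 6, slot 7, and slot 4 with total expected clicks 34.

34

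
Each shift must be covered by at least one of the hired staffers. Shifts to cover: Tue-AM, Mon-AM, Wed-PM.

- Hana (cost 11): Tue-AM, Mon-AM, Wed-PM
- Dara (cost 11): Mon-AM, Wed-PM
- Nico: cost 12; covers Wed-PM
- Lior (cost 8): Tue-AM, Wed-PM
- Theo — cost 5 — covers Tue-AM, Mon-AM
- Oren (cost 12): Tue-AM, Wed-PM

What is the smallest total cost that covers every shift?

This is an integer covering problem.
The greedy cost-per-new-shift heuristic would pick Theo and Lior for 13, but a cheaper cover exists.
Hana alone covers Tue-AM, Mon-AM, Wed-PM — every shift.
Total cost: 11.
No cover costs less than 11.

11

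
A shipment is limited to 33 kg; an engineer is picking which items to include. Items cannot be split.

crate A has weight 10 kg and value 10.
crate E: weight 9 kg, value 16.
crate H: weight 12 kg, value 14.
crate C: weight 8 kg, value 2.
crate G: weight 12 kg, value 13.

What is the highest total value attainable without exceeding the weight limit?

43

Treat it as a binary knapsack problem.
crate A + crate E + crate H: weight 10 + 9 + 12 = 31 ≤ 33, value 10 + 16 + 14 = 40.
crate A + crate E + crate G: weight 10 + 9 + 12 = 31 ≤ 33, value 10 + 16 + 13 = 39.
crate E + crate H + crate G: weight 9 + 12 + 12 = 33 ≤ 33, value 16 + 14 + 13 = 43.
Best is crate E, crate H, and crate G with total value 43.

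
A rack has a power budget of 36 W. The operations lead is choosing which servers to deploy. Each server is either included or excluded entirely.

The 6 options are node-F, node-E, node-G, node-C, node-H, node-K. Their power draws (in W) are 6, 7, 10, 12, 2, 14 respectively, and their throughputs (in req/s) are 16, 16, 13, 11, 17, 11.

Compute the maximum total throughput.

62

Treat it as a binary knapsack problem.
Allowing fractional choices, the relaxed optimum would be about 72.1, but servers are indivisible.
node-F + node-E + node-H + node-K: power draw 6 + 7 + 2 + 14 = 29 ≤ 36, throughput 16 + 16 + 17 + 11 = 60.
node-F + node-E + node-G + node-H: power draw 6 + 7 + 10 + 2 = 25 ≤ 36, throughput 16 + 16 + 13 + 17 = 62.
node-F + node-E + node-C + node-H: power draw 6 + 7 + 12 + 2 = 27 ≤ 36, throughput 16 + 16 + 11 + 17 = 60.
Best is node-F, node-E, node-G, and node-H with total throughput 62.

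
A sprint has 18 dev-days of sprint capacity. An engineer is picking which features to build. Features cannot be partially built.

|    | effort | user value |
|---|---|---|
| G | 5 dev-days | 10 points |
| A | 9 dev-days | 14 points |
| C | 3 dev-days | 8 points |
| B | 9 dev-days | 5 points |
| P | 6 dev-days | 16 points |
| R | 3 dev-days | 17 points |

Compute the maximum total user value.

51

Allowing fractional choices, the relaxed optimum would be about 52.6, but features are indivisible.
A + P + R: effort 9 + 6 + 3 = 18 ≤ 18, user value 14 + 16 + 17 = 47.
G + C + P + R: effort 5 + 3 + 6 + 3 = 17 ≤ 18, user value 10 + 8 + 16 + 17 = 51.
G + P + R: effort 5 + 6 + 3 = 14 ≤ 18, user value 10 + 16 + 17 = 43.
Best is G, C, P, and R with total user value 51.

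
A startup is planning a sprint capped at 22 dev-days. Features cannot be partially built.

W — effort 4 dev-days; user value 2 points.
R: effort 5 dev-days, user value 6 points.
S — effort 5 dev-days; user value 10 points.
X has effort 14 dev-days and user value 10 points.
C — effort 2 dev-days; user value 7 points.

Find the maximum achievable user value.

27

Take S, X, and C: effort 5 + 14 + 2 = 21 ≤ 22, user value 10 + 10 + 7 = 27.
No other feasible combination does better.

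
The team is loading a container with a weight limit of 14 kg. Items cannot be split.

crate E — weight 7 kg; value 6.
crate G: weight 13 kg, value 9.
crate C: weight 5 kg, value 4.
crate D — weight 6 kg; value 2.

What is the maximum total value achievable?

Treat it as a binary knapsack problem.
Allowing fractional choices, the relaxed optimum would be about 11.4, but items are indivisible.
crate G: weight 13 ≤ 14, value 9.
crate E + crate C: weight 7 + 5 = 12 ≤ 14, value 6 + 4 = 10.
crate E + crate D: weight 7 + 6 = 13 ≤ 14, value 6 + 2 = 8.
Best is crate E and crate C with total value 10.

10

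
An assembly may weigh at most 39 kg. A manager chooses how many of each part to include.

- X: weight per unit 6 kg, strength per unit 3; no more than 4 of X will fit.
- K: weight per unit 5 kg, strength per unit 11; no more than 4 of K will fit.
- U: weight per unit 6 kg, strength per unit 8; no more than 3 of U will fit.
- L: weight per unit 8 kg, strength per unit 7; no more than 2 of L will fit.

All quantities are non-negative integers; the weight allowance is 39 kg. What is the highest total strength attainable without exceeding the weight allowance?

K has the best ratio (11/5); taking only K gives at most 4×11 = 44 (stopped by the supply cap of 4).
Mixing does better — 4×K and 3×U: weight 38 ≤ 39, strength 4·11 + 3·8 = 68.

68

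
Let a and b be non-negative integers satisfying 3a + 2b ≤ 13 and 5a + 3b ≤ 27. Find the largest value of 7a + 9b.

54

The continuous relaxation peaks at (0, 6.5) with value 58.50; rounding to a feasible lattice point costs some objective.
(a,b)=(0,6): 3·0+2·6=12≤13, 5·0+3·6=18≤27, objective 54.
(a,b)=(1,5): 3·1+2·5=13≤13, 5·1+3·5=20≤27, objective 52.
(a,b)=(0,5): 3·0+2·5=10≤13, 5·0+3·5=15≤27, objective 45.
No feasible integer point exceeds 54.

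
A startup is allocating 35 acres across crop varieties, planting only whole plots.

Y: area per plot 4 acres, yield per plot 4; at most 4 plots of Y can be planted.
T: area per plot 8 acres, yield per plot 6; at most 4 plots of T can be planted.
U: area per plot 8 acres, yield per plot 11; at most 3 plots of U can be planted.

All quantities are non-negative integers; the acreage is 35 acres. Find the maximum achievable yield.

41

U has the best ratio (11/8); taking only U gives at most 3×11 = 33 (stopped by the supply cap of 3).
Mixing does better — 2×Y and 3×U: area 32 ≤ 35, yield 2·4 + 3·11 = 41.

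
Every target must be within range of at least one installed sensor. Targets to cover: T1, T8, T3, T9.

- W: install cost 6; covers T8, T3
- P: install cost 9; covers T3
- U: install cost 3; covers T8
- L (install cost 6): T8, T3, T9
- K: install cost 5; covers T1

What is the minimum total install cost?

This is a weighted set-cover instance.
Choose L and K: together they cover T1, T8, T3, T9 — every target.
Total install cost: 6 + 5 = 11.
No cover costs less than 11.

11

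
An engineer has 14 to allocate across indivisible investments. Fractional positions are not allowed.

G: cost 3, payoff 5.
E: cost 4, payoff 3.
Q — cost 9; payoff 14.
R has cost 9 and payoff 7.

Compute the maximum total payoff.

Treat it as a binary knapsack problem.
E + Q: cost 4 + 9 = 13 ≤ 14, payoff 3 + 14 = 17.
G + Q: cost 3 + 9 = 12 ≤ 14, payoff 5 + 14 = 19.
Best is G and Q with total payoff 19.

19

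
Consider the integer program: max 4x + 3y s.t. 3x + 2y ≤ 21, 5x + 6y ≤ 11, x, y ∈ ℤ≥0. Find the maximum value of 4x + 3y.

Relaxing integrality, the LP optimum is 8.80 at (x,y) = (2.2, 0), which is not an integer point.
(x,y)=(2,0) is feasible, giving 8.
(x,y)=(1,1) is feasible, giving 7.
(x,y)=(1,0) is feasible, giving 4.
Maximum is 8 at (x,y)=(2,0).

8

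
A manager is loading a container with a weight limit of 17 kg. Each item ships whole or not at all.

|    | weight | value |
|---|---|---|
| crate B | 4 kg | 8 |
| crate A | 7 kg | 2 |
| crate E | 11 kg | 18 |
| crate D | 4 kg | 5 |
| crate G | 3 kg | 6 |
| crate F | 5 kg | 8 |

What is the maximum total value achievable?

27

Treat it as a binary knapsack problem.
crate B + crate E: weight 4 + 11 = 15 ≤ 17, value 8 + 18 = 26.
crate B + crate D + crate G + crate F: weight 4 + 4 + 3 + 5 = 16 ≤ 17, value 8 + 5 + 6 + 8 = 27.
Best is crate B, crate D, crate G, and crate F with total value 27.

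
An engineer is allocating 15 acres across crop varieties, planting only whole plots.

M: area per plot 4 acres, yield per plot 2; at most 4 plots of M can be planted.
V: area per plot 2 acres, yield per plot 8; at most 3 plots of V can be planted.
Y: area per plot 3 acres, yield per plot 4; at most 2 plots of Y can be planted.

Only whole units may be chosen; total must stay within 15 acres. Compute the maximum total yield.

V has the best ratio (8/2); taking only V gives at most 3×8 = 24 (stopped by the supply cap of 3).
Mixing does better — 3×V and 2×Y: area 12 ≤ 15, yield 3·8 + 2·4 = 32.

32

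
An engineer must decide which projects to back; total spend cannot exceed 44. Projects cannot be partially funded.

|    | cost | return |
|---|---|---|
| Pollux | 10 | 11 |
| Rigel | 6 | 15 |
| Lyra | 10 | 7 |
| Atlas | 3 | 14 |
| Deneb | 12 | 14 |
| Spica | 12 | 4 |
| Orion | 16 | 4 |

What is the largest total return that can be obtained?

Allowing fractional choices, the relaxed optimum would be about 62.0, but projects are indivisible.
Pollux + Rigel + Atlas + Deneb + Spica: cost 10 + 6 + 3 + 12 + 12 = 43 ≤ 44, return 11 + 15 + 14 + 14 + 4 = 58.
Pollux + Rigel + Lyra + Atlas + Deneb: cost 10 + 6 + 10 + 3 + 12 = 41 ≤ 44, return 11 + 15 + 7 + 14 + 14 = 61.
Pollux + Rigel + Atlas + Deneb: cost 10 + 6 + 3 + 12 = 31 ≤ 44, return 11 + 15 + 14 + 14 = 54.
Best is Pollux, Rigel, Lyra, Atlas, and Deneb with total return 61.

61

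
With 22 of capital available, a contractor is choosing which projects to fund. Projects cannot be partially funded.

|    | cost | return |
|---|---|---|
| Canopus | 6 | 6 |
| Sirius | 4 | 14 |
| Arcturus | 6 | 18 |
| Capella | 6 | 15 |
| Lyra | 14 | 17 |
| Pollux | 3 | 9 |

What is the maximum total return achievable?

56

Take Sirius, Arcturus, Capella, and Pollux: cost 4 + 6 + 6 + 3 = 19 ≤ 22, return 14 + 18 + 15 + 9 = 56.
No other feasible combination does better.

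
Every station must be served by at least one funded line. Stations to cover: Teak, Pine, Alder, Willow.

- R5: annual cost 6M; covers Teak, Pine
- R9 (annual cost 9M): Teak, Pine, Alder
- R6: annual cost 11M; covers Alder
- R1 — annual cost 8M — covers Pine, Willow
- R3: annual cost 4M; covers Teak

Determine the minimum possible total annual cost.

17

The greedy cost-per-new-station heuristic would pick R5, R1, and R9 for 23, but a cheaper cover exists.
Choose R9 and R1: together they cover Teak, Pine, Alder, Willow — every station.
Total annual cost: 9 + 8 = 17.
No cover costs less than 17.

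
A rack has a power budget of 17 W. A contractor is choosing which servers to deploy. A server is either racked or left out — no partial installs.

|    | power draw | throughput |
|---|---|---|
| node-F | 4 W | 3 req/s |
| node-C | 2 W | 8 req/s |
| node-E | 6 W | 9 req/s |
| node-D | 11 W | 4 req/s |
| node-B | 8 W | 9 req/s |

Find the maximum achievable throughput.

26

This is an integer program with binary decision variables.
Allowing fractional choices, the relaxed optimum would be about 26.8, but servers are indivisible.
node-F + node-C + node-E: power draw 4 + 2 + 6 = 12 ≤ 17, throughput 3 + 8 + 9 = 20.
node-C + node-E + node-B: power draw 2 + 6 + 8 = 16 ≤ 17, throughput 8 + 9 + 9 = 26.
Best is node-C, node-E, and node-B with total throughput 26.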